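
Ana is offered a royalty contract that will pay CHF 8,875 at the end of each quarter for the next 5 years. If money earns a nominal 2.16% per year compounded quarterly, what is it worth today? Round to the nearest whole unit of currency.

Periodic rate i = 0.0216/4 = 0.0054; n = 5 × 4 = 20 periods.
Annuity factor a(20|0.0054) = 18.909547; PV = 8875 × 18.909547 = 167,822.2332

CHF 167,822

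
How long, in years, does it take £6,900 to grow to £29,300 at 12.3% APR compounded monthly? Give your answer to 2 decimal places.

11.82 years

Periodic rate i = 0.123/12 = 0.01025.
(1+i)^n = 29300/6900 = 4.24638, so n = ln 4.24638 / ln 1.01025 = 141.8014 months
= 141.8014/12 years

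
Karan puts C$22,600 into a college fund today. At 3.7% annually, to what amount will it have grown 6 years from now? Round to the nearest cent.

C$28,104.83

FV = 22,600 × (1 + 0.037)^6 = 28,104.8310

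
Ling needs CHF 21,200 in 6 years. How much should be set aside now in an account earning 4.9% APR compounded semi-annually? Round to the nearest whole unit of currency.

With 2 periods per year: i = 0.0245, n = 12.
PV = FV·(1+i)^(−n) = 21,200 × 0.747922 = 15,855.9515

CHF 15,856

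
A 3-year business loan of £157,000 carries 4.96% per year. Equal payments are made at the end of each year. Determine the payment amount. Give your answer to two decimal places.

PMT = 157000 / ( [1 − (1+0.0496)^(−3)] / 0.0496 ) = 157000 / 2.725290 = 57,608.5388

£57,608.54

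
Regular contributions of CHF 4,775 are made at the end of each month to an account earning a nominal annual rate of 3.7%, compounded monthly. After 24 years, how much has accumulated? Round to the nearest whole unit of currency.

With 12 periods per year: i = 0.00308333, n = 288.
FV = 4775 × [(1+0.00308333)^288 − 1] / 0.00308333 = 4775 × 462.793400 = 2,209,838.4860

CHF 2,209,838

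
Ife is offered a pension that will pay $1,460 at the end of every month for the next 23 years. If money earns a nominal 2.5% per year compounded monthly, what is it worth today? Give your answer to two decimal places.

With 12 periods per year: i = 0.00208333, n = 276.
PV = 1460 × [1 − (1+0.00208333)^(−276)] / 0.00208333 = 1460 × 209.740061 = 306,220.4896

$306,220.49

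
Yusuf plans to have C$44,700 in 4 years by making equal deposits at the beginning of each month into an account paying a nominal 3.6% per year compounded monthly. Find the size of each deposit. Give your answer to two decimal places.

Periodic rate i = 0.036/12 = 0.003; n = 4 × 12 = 48 periods.
PMT = 44700 / ( [(1+0.003)^48 − 1] / 0.003 × (1+i) ) = 44700 / 51.699695 = 864.6086

C$864.61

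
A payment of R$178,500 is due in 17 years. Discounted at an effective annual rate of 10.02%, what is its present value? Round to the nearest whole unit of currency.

R$35,206

Discount factor = (1+0.1002)^(−17) = 0.197234; PV = 178,500 × 0.197234 = 35,206.2955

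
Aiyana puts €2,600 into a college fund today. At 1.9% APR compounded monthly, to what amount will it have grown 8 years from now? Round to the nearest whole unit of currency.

i = 0.019/12 = 0.00158333 per month; n = 8·12 = 96.
2,600 × (1+0.00158333)^96 = 2,600 × 1.164020 = 3,026.4528

€3,026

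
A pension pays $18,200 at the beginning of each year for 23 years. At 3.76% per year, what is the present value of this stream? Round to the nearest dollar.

$287,349

PV = 18200 × [1 − (1+0.0376)^(−23)] / 0.0376 × (1+i) = 18200 × 15.788380 = 287,348.5208
(annuity-due: payments at period start, so ×(1+i).)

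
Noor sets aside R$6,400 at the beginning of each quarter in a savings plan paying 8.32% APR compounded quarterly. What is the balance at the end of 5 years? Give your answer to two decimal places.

R$160,008.32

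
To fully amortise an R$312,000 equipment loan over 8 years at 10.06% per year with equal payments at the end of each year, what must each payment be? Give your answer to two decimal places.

R$58,610.33

PMT = 312000 / ( [1 − (1+0.1006)^(−8)] / 0.1006 ) = 312000 / 5.323293 = 58,610.3349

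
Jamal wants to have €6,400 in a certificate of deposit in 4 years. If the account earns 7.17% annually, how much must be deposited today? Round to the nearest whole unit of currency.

€4,852

Discount factor = (1+0.0717)^(−4) = 0.758066; PV = 6,400 × 0.758066 = 4,851.6231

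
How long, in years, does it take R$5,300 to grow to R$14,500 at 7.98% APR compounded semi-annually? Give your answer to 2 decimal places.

Periodic rate i = 0.0798/2 = 0.0399.
n = ln(14500/5300) / ln(1+0.0399) = ln(2.73585) / 0.039125 = 25.7240 half-years
= 25.7240/2 years

12.86 years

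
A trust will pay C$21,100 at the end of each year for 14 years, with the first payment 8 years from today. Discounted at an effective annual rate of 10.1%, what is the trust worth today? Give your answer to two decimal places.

C$78,827.93

PV at t=7 (ordinary 14-year annuity): 21100 × a(14|0.101) = 21100 × 7.326708 = 154,593.5358
PV₀ = 154,593.5358 / (1+0.101)^7 = 154,593.5358 / 1.961152 = 78,827.9255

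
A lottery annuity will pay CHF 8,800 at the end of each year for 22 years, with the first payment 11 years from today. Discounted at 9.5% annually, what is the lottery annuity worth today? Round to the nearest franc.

CHF 32,302

Value one period before first payment (t=10): 8800 × [1 − (1+0.095)^(−22)] / 0.095 = 8800 × 9.096876 = 80,052.5115
Discount back 10 years: 80,052.5115 × (1+0.095)^(−10) = 80,052.5115 × 0.403514 = 32,302.3241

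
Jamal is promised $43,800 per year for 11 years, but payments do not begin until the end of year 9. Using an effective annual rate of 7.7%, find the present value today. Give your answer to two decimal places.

$175,278.85

PV at t=8 (ordinary 11-year annuity): 43800 × a(11|0.077) = 43800 × 7.244043 = 317,289.0881
Discount back 8 years: 317,289.0881 × (1+0.077)^(−8) = 317,289.0881 × 0.552426 = 175,278.8480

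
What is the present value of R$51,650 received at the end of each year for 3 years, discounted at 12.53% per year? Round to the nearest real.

PV = PMT · [1 − (1+i)^(−n)] / i = 51650 · 2.380125 = 122,933.4323

R$122,933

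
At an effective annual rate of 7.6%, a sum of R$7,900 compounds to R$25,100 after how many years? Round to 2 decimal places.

15.78 years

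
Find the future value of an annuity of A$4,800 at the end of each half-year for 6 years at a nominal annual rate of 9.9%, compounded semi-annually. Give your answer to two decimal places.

A$76,181.44

With 2 periods per year: i = 0.0495, n = 12.
FV = PMT · [(1+i)^n − 1] / i = 4800 · 15.871134 = 76,181.4423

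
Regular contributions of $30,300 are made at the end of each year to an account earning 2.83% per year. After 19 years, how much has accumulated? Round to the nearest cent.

Accumulation factor s(19|0.0283) = 24.711191; FV = 30300 × 24.711191 = 748,749.0780

$748,749.08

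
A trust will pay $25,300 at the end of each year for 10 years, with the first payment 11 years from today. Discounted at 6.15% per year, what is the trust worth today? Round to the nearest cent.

Value one period before first payment (t=10): 25300 × [1 − (1+0.0615)^(−10)] / 0.0615 = 25300 × 7.308063 = 184,893.9972
PV₀ = 184,893.9972 / (1+0.0615)^10 = 184,893.9972 / 1.816352 = 101,794.1515

$101,794.15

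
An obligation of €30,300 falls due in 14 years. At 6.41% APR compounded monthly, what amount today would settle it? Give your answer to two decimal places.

With 12 periods per year: i = 0.00534167, n = 168.
PV = 30,300 / (1 + 0.00534167)^168 = 30,300 / 2.447364 = 12,380.6654

€12,380.67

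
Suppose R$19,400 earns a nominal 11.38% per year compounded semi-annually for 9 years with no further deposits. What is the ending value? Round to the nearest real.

With 2 periods per year: i = 0.0569, n = 18.
FV = PV·(1+i)^n = 19,400 × 2.707760 = 52,530.5433

R$52,531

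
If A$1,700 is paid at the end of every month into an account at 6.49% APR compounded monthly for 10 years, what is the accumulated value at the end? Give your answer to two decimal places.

Periodic rate i = 0.0649/12 = 0.00540833; n = 10 × 12 = 120 periods.
FV = 1700 × [(1+0.00540833)^120 − 1] / 0.00540833 = 1700 × 168.311151 = 286,128.9566

A$286,128.96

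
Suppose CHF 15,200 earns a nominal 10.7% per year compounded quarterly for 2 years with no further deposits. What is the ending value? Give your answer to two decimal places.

With 4 periods per year: i = 0.02675, n = 8.
FV = PV·(1+i)^n = 15,200 × 1.235144 = 18,774.1931

CHF 18,774.19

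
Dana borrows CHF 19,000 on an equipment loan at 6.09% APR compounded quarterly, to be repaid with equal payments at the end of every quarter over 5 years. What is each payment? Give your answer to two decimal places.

CHF 1,109.13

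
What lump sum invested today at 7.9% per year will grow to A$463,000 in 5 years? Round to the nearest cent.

A$316,572.92

PV = FV·(1+i)^(−n) = 463,000 × 0.683743 = 316,572.9240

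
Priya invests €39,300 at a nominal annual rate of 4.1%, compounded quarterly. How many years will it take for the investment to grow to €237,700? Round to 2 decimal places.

44.12 years

Periodic rate i = 0.041/4 = 0.01025.
(1+i)^n = 237700/39300 = 6.04835, so n = ln 6.04835 / ln 1.01025 = 176.4871 quarters
= 176.4871/4 years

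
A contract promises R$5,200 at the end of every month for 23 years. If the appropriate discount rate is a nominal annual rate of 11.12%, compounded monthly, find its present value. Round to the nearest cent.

R$517,152.04

Periodic rate i = 0.1112/12 = 0.00926667; n = 23 × 12 = 276 periods.
Annuity factor a(276|0.00926667) = 99.452316; PV = 5200 × 99.452316 = 517,152.0450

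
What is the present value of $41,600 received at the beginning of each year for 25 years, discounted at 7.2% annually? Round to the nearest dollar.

PV = 41600 × [1 − (1+0.072)^(−25)] / 0.072 × (1+i) = 41600 × 12.270750 = 510,463.2067
(Beginning-of-period payments → annuity-due factor ×(1+i).)

$510,463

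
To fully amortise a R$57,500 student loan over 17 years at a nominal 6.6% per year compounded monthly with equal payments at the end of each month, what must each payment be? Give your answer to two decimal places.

R$469.65

With 12 periods per year: i = 0.0055, n = 204.
Annuity-PV factor = 122.430821; PMT = 57500 / 122.430821 = 469.6530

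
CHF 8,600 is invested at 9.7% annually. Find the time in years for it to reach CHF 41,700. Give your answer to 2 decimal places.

17.05 years

(1+i)^n = 41700/8600 = 4.84884, so n = ln 4.84884 / ln 1.097 = 17.0529 years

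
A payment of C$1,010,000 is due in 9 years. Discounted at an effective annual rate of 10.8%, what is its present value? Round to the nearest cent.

C$401,294.80

PV = 1,010,000 / (1 + 0.108)^9 = 1,010,000 / 2.516853 = 401,294.7982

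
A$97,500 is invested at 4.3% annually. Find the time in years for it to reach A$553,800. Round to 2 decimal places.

(1+i)^n = 553800/97500 = 5.68000, so n = ln 5.68000 / ln 1.043 = 41.2566 years

41.26 years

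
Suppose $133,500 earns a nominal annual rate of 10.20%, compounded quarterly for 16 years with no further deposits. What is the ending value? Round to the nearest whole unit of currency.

$668,904

With 4 periods per year: i = 0.0255, n = 64.
FV = PV·(1+i)^n = 133,500 × 5.010517 = 668,904.0212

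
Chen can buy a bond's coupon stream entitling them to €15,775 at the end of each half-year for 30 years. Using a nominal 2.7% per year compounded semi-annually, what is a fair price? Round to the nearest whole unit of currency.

i = 0.027/2 = 0.0135 per half-year; n = 30·2 = 60.
PV = 15775 × [1 − (1+0.0135)^(−60)] / 0.0135 = 15775 × 40.942578 = 645,869.1648

€645,869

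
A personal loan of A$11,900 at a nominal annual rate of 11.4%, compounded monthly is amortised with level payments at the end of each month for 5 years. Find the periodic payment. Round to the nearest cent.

Periodic rate i = 0.114/12 = 0.0095; n = 5 × 12 = 60 periods.
Annuity-PV factor = 45.573788; PMT = 11900 / 45.573788 = 261.1150

A$261.12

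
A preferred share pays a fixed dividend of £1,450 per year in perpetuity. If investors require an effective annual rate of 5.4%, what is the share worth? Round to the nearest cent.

PV = C/r = 1450/0.054 = 26,851.8519

£26,851.85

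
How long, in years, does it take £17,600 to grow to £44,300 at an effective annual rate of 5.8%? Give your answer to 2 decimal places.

16.37 years

(1+i)^n = 44300/17600 = 2.51705, so n = ln 2.51705 / ln 1.058 = 16.3725 years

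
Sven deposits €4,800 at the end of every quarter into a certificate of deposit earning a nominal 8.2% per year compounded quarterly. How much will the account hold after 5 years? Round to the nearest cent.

€117,209.81

i = 0.082/4 = 0.0205 per quarter; n = 5·4 = 20.
Accumulation factor s(20|0.0205) = 24.418710; FV = 4800 × 24.418710 = 117,209.8067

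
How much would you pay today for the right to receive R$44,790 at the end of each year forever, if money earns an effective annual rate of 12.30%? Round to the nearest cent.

R$364,146.34

PV = C/r = 44790/0.123 = 364,146.3415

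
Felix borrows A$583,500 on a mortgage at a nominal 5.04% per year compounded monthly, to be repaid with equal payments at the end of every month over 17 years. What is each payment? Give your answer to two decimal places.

Periodic rate i = 0.0504/12 = 0.0042; n = 17 × 12 = 204 periods.
PMT = 583500 / ( [1 − (1+0.0042)^(−204)] / 0.0042 ) = 583500 / 136.837917 = 4,264.1690

A$4,264.17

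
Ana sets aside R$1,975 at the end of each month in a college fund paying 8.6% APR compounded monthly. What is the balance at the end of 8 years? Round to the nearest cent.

R$271,408.00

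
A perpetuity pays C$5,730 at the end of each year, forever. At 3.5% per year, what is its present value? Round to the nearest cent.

C$163,714.29

PV = PMT / i = 5730 / 0.035 = 163,714.2857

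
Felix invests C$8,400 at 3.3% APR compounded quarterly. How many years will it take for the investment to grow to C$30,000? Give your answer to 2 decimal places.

Periodic rate i = 0.033/4 = 0.00825.
(1+i)^n = 30000/8400 = 3.57143, so n = ln 3.57143 / ln 1.00825 = 154.9345 quarters
= 154.9345/4 years

38.73 years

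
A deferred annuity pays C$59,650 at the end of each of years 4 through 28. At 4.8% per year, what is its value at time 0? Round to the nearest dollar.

Value one period before first payment (t=3): 59650 × [1 − (1+0.048)^(−25)] / 0.048 = 59650 × 14.380853 = 857,817.8753
PV₀ = 857,817.8753 / (1+0.048)^3 = 857,817.8753 / 1.151023 = 745,265.8890

C$745,266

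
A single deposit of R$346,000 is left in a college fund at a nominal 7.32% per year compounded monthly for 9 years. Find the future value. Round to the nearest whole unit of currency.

With 12 periods per year: i = 0.0061, n = 108.
FV = PV·(1+i)^n = 346,000 × 1.928609 = 667,298.5648

R$667,299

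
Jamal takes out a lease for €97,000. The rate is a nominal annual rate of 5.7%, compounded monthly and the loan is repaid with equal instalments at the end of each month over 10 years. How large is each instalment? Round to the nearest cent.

With 12 periods per year: i = 0.00475, n = 120.
PMT = 97000 / ( [1 − (1+0.00475)^(−120)] / 0.00475 ) = 97000 / 91.307554 = 1,062.3436

€1,062.34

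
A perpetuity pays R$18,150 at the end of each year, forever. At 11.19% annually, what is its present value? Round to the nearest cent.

PV = C/r = 18150/0.1119 = 162,198.3914

R$162,198.39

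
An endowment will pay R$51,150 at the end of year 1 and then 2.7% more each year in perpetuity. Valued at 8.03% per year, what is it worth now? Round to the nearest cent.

PV = PMT / (i − g) = 51150 / (0.0803 − 0.027) = 51150 / 0.053300 = 959,662.2889

R$959,662.29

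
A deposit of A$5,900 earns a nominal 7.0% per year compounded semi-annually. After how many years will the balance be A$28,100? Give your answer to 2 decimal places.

22.69 years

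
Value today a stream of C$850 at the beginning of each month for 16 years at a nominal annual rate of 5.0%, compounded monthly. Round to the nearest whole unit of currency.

C$112,652

With 12 periods per year: i = 0.00416667, n = 192.
PV = 850 × [1 − (1+0.00416667)^(−192)] / 0.00416667 × (1+i) = 850 × 132.531589 = 112,651.8509
(annuity-due: payments at period start, so ×(1+i).)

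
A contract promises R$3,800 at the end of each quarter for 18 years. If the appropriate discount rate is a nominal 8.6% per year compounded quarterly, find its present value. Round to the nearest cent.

R$138,533.71

Periodic rate i = 0.086/4 = 0.0215; n = 18 × 4 = 72 periods.
PV = PMT · [1 − (1+i)^(−n)] / i = 3800 · 36.456240 = 138,533.7119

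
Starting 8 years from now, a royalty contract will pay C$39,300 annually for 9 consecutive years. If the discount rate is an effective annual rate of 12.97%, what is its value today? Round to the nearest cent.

Value one period before first payment (t=7): 39300 × [1 − (1+0.1297)^(−9)] / 0.1297 = 39300 × 5.137384 = 201,899.1962
PV₀ = 201,899.1962 / (1+0.1297)^7 = 201,899.1962 / 2.348237 = 85,979.0592

C$85,979.06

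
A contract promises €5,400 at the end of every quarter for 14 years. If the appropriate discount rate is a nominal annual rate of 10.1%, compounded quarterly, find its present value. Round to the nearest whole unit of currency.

With 4 periods per year: i = 0.02525, n = 56.
Annuity factor a(56|0.02525) = 29.802945; PV = 5400 × 29.802945 = 160,935.9054

€160,936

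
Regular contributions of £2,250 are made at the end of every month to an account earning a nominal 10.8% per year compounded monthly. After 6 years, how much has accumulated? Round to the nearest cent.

Periodic rate i = 0.108/12 = 0.009; n = 6 × 12 = 72 periods.
FV = 2250 × [(1+0.009)^72 − 1] / 0.009 = 2250 × 100.686696 = 226,545.0664

£226,545.07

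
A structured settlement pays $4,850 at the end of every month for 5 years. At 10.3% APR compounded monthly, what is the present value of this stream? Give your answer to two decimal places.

With 12 periods per year: i = 0.00858333, n = 60.
PV = PMT · [1 − (1+i)^(−n)] / i = 4850 · 46.739985 = 226,688.9261

$226,688.93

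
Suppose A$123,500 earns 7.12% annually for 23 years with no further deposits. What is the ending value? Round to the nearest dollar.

A$600,745

123,500 × (1+0.0712)^23 = 123,500 × 4.864329 = 600,744.6747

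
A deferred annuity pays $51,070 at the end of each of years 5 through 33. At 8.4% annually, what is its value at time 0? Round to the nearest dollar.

$397,867

Value one period before first payment (t=4): 51070 × [1 − (1+0.084)^(−29)] / 0.084 = 51070 × 10.756948 = 549,357.3278
Discount back 4 years: 549,357.3278 × (1+0.084)^(−4) = 549,357.3278 × 0.724241 = 397,866.8844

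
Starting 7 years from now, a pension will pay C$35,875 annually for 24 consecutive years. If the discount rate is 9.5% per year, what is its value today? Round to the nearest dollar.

PV at t=6 (ordinary 24-year annuity): 35875 × a(24|0.095) = 35875 × 9.334148 = 334,862.5446
Discount back 6 years: 334,862.5446 × (1+0.095)^(−6) = 334,862.5446 × 0.580117 = 194,259.3173

C$194,259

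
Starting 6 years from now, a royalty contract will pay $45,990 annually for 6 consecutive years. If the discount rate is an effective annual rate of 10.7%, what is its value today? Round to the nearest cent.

$118,054.84

PV at t=5 (ordinary 6-year annuity): 45990 × a(6|0.107) = 45990 × 4.267352 = 196,255.5364
PV₀ = 196,255.5364 / (1+0.107)^5 = 196,255.5364 / 1.662410 = 118,054.8443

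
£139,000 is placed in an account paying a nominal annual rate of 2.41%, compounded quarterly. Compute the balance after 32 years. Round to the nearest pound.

Periodic rate i = 0.0241/4 = 0.006025; n = 32 × 4 = 128 periods.
139,000 × (1+0.006025)^128 = 139,000 × 2.157362 = 299,873.2792

£299,873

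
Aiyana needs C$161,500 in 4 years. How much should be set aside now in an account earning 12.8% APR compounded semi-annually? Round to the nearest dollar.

With 2 periods per year: i = 0.064, n = 8.
Discount factor = (1+0.064)^(−8) = 0.608789; PV = 161,500 × 0.608789 = 98,319.4642

C$98,319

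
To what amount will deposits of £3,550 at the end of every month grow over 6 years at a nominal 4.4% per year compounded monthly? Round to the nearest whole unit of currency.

£291,906

i = 0.044/12 = 0.00366667 per month; n = 6·12 = 72.
Accumulation factor s(72|0.00366667) = 82.227178; FV = 3550 × 82.227178 = 291,906.4835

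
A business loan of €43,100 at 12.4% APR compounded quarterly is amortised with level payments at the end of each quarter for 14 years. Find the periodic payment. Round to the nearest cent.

€1,631.24

Periodic rate i = 0.124/4 = 0.031; n = 14 × 4 = 56 periods.
Annuity-PV factor = 26.421557; PMT = 43100 / 26.421557 = 1,631.2438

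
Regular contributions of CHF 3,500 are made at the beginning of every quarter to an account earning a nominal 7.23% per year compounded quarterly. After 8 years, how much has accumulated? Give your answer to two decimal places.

CHF 152,583.81

i = 0.0723/4 = 0.018075 per quarter; n = 8·4 = 32.
FV = PMT · [(1+i)^n − 1] / i × (1+i) = 3500 · 43.595374 = 152,583.8099
Payments are at the start of each period, so multiply by (1+i).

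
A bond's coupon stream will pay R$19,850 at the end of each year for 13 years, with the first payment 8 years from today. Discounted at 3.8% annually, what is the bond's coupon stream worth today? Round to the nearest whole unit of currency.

PV at t=7 (ordinary 13-year annuity): 19850 × a(13|0.038) = 19850 × 10.110723 = 200,697.8583
Discount back 7 years: 200,697.8583 × (1+0.038)^(−7) = 200,697.8583 × 0.770227 = 154,582.8334

R$154,583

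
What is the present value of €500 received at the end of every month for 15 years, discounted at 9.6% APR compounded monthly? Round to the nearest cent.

€47,606.93

With 12 periods per year: i = 0.008, n = 180.
PV = PMT · [1 − (1+i)^(−n)] / i = 500 · 95.213860 = 47,606.9298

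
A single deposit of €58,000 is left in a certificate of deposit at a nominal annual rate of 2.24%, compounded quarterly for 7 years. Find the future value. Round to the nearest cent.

€67,816.51

Periodic rate i = 0.0224/4 = 0.0056; n = 7 × 4 = 28 periods.
FV = 58,000 × (1 + 0.0056)^28 = 67,816.5051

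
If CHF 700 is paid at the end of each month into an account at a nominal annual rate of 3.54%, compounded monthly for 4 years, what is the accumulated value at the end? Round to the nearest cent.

i = 0.0354/12 = 0.00295 per month; n = 4·12 = 48.
Accumulation factor s(48|0.00295) = 51.483246; FV = 700 × 51.483246 = 36,038.2724

CHF 36,038.27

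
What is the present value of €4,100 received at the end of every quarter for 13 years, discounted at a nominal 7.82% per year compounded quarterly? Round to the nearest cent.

Periodic rate i = 0.0782/4 = 0.01955; n = 13 × 4 = 52 periods.
Annuity factor a(52|0.01955) = 32.460877; PV = 4100 × 32.460877 = 133,089.5942

€133,089.59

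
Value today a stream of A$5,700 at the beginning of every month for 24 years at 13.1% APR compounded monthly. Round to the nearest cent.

i = 0.131/12 = 0.0109167 per month; n = 24·12 = 288.
PV = 5700 × [1 − (1+0.0109167)^(−288)] / 0.0109167 × (1+i) = 5700 × 88.542338 = 504,691.3252
(Beginning-of-period payments → annuity-due factor ×(1+i).)

A$504,691.33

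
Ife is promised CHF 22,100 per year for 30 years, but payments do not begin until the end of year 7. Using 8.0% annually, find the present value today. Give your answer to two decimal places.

CHF 156,784.32

Value one period before first payment (t=6): 22100 × [1 − (1+0.08)^(−30)] / 0.08 = 22100 × 11.257783 = 248,797.0119
PV₀ = 248,797.0119 / (1+0.08)^6 = 248,797.0119 / 1.586874 = 156,784.3201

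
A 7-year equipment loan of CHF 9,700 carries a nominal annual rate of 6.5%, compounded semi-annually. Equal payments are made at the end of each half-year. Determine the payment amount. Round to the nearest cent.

CHF 873.41

With 2 periods per year: i = 0.0325, n = 14.
PMT = 9700 / ( [1 − (1+0.0325)^(−14)] / 0.0325 ) = 9700 / 11.105958 = 873.4050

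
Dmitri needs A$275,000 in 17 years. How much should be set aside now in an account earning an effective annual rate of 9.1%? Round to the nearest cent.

A$62,562.19

Discount factor = (1+0.091)^(−17) = 0.227499; PV = 275,000 × 0.227499 = 62,562.1887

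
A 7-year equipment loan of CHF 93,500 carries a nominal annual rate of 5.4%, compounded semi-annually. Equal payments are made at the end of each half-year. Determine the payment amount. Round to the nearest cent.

CHF 8,108.87

i = 0.054/2 = 0.027 per half-year; n = 7·2 = 14.
Annuity-PV factor = 11.530587; PMT = 93500 / 11.530587 = 8,108.8676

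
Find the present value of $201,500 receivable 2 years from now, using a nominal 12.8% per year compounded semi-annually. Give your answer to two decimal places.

With 2 periods per year: i = 0.064, n = 4.
PV = 201,500 / (1 + 0.064)^4 = 201,500 / 1.281641 = 157,220.2703

$157,220.27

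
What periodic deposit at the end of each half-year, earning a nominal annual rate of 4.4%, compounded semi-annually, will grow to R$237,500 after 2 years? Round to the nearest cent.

i = 0.044/2 = 0.022 per half-year; n = 2·2 = 4.
FV-annuity factor = 4.133947; PMT = 237500 / 4.133947 = 57,451.1527

R$57,451.15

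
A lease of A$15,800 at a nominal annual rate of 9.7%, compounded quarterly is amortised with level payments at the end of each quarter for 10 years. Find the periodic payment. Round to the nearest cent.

A$621.49

Periodic rate i = 0.097/4 = 0.02425; n = 10 × 4 = 40 periods.
PMT = 15800 / ( [1 − (1+0.02425)^(−40)] / 0.02425 ) = 15800 / 25.422836 = 621.4885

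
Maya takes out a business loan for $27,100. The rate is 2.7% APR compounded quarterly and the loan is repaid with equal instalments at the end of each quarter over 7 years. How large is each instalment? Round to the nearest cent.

$1,065.45

With 4 periods per year: i = 0.00675, n = 28.
PMT = 27100 / ( [1 − (1+0.00675)^(−28)] / 0.00675 ) = 27100 / 25.435210 = 1,065.4522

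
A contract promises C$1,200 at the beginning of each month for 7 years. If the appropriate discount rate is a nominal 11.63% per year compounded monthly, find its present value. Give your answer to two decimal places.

C$69,412.60

Periodic rate i = 0.1163/12 = 0.00969167; n = 7 × 12 = 84 periods.
PV = PMT · [1 − (1+i)^(−n)] / i × (1+i) = 1200 · 57.843835 = 69,412.6020
(annuity-due: payments at period start, so ×(1+i).)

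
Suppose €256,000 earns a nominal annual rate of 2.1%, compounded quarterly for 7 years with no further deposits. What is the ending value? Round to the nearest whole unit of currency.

€296,425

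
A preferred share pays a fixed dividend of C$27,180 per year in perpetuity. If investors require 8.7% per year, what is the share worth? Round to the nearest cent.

PV = PMT / i = 27180 / 0.087 = 312,413.7931

C$312,413.79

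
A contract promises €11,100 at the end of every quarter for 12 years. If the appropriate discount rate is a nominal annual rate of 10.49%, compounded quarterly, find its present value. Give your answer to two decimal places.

With 4 periods per year: i = 0.026225, n = 48.
PV = PMT · [1 − (1+i)^(−n)] / i = 11100 · 27.125284 = 301,090.6498

€301,090.65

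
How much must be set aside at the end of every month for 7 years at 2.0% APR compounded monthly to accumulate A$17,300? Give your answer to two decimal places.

Periodic rate i = 0.02/12 = 0.00166667; n = 7 × 12 = 84 periods.
FV-annuity factor = 90.083854; PMT = 17300 / 90.083854 = 192.0433

A$192.04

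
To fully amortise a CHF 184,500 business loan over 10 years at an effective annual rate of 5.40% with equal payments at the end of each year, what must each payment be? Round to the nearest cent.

Annuity-PV factor = 7.573913; PMT = 184500 / 7.573913 = 24,359.9328

CHF 24,359.93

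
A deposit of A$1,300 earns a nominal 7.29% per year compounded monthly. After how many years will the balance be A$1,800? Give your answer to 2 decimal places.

Periodic rate i = 0.0729/12 = 0.006075.
(1+i)^n = 1800/1300 = 1.38462, so n = ln 1.38462 / ln 1.00608 = 53.7300 months
= 53.7300/12 years

4.48 years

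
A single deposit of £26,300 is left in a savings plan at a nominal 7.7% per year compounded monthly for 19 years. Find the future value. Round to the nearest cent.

i = 0.077/12 = 0.00641667 per month; n = 19·12 = 228.
FV = 26,300 × (1 + 0.00641667)^228 = 113,057.3408

£113,057.34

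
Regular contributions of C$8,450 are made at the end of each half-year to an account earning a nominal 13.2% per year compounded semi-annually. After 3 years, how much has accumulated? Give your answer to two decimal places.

i = 0.132/2 = 0.066 per half-year; n = 3·2 = 6.
FV = PMT · [(1+i)^n − 1] / i = 8450 · 7.081548 = 59,839.0767

C$59,839.08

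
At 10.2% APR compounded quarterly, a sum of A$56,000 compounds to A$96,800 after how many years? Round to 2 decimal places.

5.43 years

Periodic rate i = 0.102/4 = 0.0255.
n = ln(96800/56000) / ln(1+0.0255) = ln(1.72857) / 0.025180 = 21.7351 quarters
= 21.7351/4 years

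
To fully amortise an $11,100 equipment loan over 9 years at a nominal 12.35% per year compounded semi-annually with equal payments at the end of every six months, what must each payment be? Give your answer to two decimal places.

i = 0.1235/2 = 0.06175 per half-year; n = 9·2 = 18.
Annuity-PV factor = 10.686735; PMT = 11100 / 10.686735 = 1,038.6709

$1,038.67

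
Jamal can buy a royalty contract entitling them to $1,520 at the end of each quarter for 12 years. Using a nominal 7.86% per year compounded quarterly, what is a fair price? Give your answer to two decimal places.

$46,956.94

Periodic rate i = 0.0786/4 = 0.01965; n = 12 × 4 = 48 periods.
Annuity factor a(48|0.01965) = 30.892726; PV = 1520 × 30.892726 = 46,956.9431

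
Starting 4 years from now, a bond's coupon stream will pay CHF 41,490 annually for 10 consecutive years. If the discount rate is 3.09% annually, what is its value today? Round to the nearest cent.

CHF 321,559.00

PV at t=3 (ordinary 10-year annuity): 41490 × a(10|0.0309) = 41490 × 8.491157 = 352,298.0874
Discount back 3 years: 352,298.0874 × (1+0.0309)^(−3) = 352,298.0874 × 0.912747 = 321,558.9979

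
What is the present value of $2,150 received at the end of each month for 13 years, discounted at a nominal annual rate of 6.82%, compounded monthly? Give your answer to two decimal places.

$222,027.58

With 12 periods per year: i = 0.00568333, n = 156.
PV = PMT · [1 − (1+i)^(−n)] / i = 2150 · 103.268643 = 222,027.5822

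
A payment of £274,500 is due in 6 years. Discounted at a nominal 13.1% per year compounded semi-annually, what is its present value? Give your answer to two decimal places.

£128,203.80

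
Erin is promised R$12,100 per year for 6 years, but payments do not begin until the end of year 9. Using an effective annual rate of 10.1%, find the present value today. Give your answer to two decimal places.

PV at t=8 (ordinary 6-year annuity): 12100 × a(6|0.101) = 12100 × 4.342527 = 52,544.5789
PV₀ = 52,544.5789 / (1+0.101)^8 = 52,544.5789 / 2.159228 = 24,334.8887

R$24,334.89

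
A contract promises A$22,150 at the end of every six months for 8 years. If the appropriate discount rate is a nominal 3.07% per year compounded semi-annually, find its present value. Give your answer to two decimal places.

A$312,125.97

Periodic rate i = 0.0307/2 = 0.01535; n = 8 × 2 = 16 periods.
Annuity factor a(16|0.01535) = 14.091466; PV = 22150 × 14.091466 = 312,125.9689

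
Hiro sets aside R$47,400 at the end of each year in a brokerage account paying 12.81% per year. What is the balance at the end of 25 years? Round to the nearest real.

R$7,162,131

Accumulation factor s(25|0.1281) = 151.099802; FV = 47400 × 151.099802 = 7,162,130.6097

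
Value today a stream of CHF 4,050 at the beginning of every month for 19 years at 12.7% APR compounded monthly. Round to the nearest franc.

CHF 351,655

With 12 periods per year: i = 0.0105833, n = 228.
Annuity factor a(228|0.0105833) × (1+i) = 86.828473; PV = 4050 × 86.828473 = 351,655.3139
(annuity-due: payments at period start, so ×(1+i).)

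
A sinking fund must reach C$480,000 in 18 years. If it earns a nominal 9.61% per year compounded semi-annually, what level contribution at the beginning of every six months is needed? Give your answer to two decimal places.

i = 0.0961/2 = 0.04805 per half-year; n = 18·2 = 36.
PMT = 480000 / ( [(1+0.04805)^36 − 1] / 0.04805 × (1+i) ) = 480000 / 96.340241 = 4,982.3417

C$4,982.34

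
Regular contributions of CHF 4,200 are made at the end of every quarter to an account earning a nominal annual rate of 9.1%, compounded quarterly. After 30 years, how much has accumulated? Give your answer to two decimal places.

CHF 2,560,789.93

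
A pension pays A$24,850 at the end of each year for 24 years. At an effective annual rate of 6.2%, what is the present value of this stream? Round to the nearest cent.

Annuity factor a(24|0.062) = 12.321708; PV = 24850 × 12.321708 = 306,194.4345

A$306,194.43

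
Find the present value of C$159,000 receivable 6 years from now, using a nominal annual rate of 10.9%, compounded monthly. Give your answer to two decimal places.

C$82,918.37

Periodic rate i = 0.109/12 = 0.00908333; n = 6 × 12 = 72 periods.
PV = 159,000 / (1 + 0.00908333)^72 = 159,000 / 1.917549 = 82,918.3665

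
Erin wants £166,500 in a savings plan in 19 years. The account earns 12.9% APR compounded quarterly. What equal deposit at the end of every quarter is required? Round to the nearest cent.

Periodic rate i = 0.129/4 = 0.03225; n = 19 × 4 = 76 periods.
PMT = 166500 / ( [(1+0.03225)^76 − 1] / 0.03225 ) = 166500 / 315.028850 = 528.5230

£528.52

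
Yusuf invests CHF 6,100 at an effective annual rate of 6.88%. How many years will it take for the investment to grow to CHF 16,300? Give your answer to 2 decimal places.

(1+i)^n = 16300/6100 = 2.67213, so n = ln 2.67213 / ln 1.0688 = 14.7720 years

14.77 years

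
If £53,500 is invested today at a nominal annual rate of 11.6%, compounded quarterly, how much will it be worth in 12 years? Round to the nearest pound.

i = 0.116/4 = 0.029 per quarter; n = 12·4 = 48.
FV = PV·(1+i)^n = 53,500 × 3.944010 = 211,004.5259

£211,005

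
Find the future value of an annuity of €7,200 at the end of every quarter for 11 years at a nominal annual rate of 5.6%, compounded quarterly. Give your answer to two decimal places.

Periodic rate i = 0.056/4 = 0.014; n = 11 × 4 = 44 periods.
FV = PMT · [(1+i)^n − 1] / i = 7200 · 60.258150 = 433,858.6776

€433,858.68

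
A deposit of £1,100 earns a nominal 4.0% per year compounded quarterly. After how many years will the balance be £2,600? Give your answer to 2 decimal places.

Periodic rate i = 0.04/4 = 0.01.
n = ln(2600/1100) / ln(1+0.01) = ln(2.36364) / 0.009950 = 86.4495 quarters
= 86.4495/4 years

21.61 years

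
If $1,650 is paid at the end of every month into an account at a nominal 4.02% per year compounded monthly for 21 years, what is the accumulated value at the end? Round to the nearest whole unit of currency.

$651,546

i = 0.0402/12 = 0.00335 per month; n = 21·12 = 252.
FV = 1650 × [(1+0.00335)^252 − 1] / 0.00335 = 1650 × 394.876600 = 651,546.3895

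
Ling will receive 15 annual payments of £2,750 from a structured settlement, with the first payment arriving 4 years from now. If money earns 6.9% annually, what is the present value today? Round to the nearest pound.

Value one period before first payment (t=3): 2750 × [1 − (1+0.069)^(−15)] / 0.069 = 2750 × 9.165721 = 25,205.7336
PV₀ = 25,205.7336 / (1+0.069)^3 = 25,205.7336 / 1.221612 = 20,633.1828

£20,633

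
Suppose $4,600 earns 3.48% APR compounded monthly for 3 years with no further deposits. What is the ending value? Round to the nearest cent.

With 12 periods per year: i = 0.0029, n = 36.
FV = PV·(1+i)^n = 4,600 × 1.109877 = 5,105.4327

$5,105.43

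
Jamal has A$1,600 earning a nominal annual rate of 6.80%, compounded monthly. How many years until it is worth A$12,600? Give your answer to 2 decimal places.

30.43 years

Periodic rate i = 0.068/12 = 0.00566667.
n = ln(12600/1600) / ln(1+0.00566667) = ln(7.87500) / 0.005651 = 365.2120 months
= 365.2120/12 years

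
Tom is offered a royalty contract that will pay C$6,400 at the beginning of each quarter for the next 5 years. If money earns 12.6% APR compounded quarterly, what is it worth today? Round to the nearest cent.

C$96,866.79

With 4 periods per year: i = 0.0315, n = 20.
PV = 6400 × [1 − (1+0.0315)^(−20)] / 0.0315 × (1+i) = 6400 × 15.135437 = 96,866.7944
(Beginning-of-period payments → annuity-due factor ×(1+i).)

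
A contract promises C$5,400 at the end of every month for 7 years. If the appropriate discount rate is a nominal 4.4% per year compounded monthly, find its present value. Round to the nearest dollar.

With 12 periods per year: i = 0.00366667, n = 84.
Annuity factor a(84|0.00366667) = 72.182889; PV = 5400 × 72.182889 = 389,787.6033

C$389,788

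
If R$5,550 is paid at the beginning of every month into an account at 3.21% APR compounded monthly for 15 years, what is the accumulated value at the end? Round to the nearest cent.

R$1,284,512.55

i = 0.0321/12 = 0.002675 per month; n = 15·12 = 180.
FV = 5550 × [(1+0.002675)^180 − 1] / 0.002675 × (1+i) = 5550 × 231.443702 = 1,284,512.5484
(annuity-due: payments at period start, so ×(1+i).)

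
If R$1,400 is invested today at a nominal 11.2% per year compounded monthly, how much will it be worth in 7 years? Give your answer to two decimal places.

R$3,055.17

Periodic rate i = 0.112/12 = 0.00933333; n = 7 × 12 = 84 periods.
FV = 1,400 × (1 + 0.00933333)^84 = 3,055.1729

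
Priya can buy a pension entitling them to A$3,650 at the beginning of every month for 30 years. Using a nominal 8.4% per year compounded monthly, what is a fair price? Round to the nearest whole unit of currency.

A$482,458

Periodic rate i = 0.084/12 = 0.007; n = 30 × 12 = 360 periods.
Annuity factor a(360|0.007) × (1+i) = 132.180392; PV = 3650 × 132.180392 = 482,458.4291
(annuity-due: payments at period start, so ×(1+i).)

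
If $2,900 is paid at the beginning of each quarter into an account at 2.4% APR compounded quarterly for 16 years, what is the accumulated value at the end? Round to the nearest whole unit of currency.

$226,809

Periodic rate i = 0.024/4 = 0.006; n = 16 × 4 = 64 periods.
FV = 2900 × [(1+0.006)^64 − 1] / 0.006 × (1+i) = 2900 × 78.210102 = 226,809.2949
(annuity-due: payments at period start, so ×(1+i).)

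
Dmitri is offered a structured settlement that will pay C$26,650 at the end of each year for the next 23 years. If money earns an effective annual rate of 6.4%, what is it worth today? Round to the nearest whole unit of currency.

C$316,439

PV = PMT · [1 − (1+i)^(−n)] / i = 26650 · 11.873866 = 316,438.5279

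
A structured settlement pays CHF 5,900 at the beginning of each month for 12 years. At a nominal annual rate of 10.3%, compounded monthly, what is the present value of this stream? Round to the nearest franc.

CHF 490,785

With 12 periods per year: i = 0.00858333, n = 144.
PV = 5900 × [1 − (1+0.00858333)^(−144)] / 0.00858333 × (1+i) = 5900 × 83.183972 = 490,785.4343
(annuity-due: payments at period start, so ×(1+i).)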